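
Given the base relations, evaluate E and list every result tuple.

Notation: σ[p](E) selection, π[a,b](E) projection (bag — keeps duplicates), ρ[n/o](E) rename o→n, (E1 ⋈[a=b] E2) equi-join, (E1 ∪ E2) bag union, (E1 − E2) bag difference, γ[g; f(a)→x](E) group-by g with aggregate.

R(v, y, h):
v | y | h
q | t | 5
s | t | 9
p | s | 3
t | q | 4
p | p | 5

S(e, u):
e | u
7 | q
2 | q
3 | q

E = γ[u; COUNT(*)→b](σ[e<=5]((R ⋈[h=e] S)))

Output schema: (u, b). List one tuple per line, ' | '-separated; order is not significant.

Subexpression sizes:
  R → 5
  S → 3
  (R ⋈[h=e] S) → 1
  σ[e<=5]((R ⋈[h=e] S)) → 1
  γ[u; COUNT(*)→b](σ[e<=5]((R ⋈[h=e] S))) → 1

== RESULT ==
u | b
q | 1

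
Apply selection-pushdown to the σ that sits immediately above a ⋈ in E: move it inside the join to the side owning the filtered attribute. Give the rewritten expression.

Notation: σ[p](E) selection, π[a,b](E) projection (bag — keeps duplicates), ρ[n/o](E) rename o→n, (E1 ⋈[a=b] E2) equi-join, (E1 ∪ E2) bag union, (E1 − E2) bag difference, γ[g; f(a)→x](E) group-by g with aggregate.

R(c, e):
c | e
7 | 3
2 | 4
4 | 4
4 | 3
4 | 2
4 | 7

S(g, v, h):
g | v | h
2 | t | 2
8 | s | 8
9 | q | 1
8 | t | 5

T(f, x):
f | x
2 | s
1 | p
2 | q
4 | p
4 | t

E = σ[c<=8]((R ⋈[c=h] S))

σ filters on c, owned by the left side.
E' = (σ[c<=8](R) ⋈[c=h] S)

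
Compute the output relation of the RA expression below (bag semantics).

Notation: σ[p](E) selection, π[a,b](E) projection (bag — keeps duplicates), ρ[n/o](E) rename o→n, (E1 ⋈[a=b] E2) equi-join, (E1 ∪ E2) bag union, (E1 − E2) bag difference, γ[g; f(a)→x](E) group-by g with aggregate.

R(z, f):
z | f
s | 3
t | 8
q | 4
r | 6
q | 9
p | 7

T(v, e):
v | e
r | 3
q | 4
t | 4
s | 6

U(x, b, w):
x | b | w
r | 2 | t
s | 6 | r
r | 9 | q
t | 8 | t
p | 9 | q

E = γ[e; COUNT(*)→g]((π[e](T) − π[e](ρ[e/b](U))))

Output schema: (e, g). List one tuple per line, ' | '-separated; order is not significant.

Subexpression sizes:
  T → 4
  π[e](T) → 4
  U → 5
  ρ[e/b](U) → 5
  π[e](ρ[e/b](U)) → 5
  (π[e](T) − π[e](ρ[e/b](U))) → 3
  γ[e; COUNT(*)→g]((π[e](T) − π[e](ρ[e/b](U)))) → 2

== RESULT ==
e | g
3 | 1
4 | 2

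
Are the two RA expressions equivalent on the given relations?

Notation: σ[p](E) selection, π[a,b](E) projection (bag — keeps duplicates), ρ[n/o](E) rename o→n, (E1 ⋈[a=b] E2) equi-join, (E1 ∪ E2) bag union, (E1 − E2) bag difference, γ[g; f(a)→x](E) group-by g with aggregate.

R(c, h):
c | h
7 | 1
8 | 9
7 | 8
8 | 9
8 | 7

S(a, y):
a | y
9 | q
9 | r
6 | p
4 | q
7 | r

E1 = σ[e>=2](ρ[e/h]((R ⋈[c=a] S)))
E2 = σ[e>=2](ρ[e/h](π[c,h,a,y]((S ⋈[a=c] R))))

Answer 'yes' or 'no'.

E1 stepwise |·|:
  R → 5
  S → 5
  (R ⋈[c=a] S) → 2
  ρ[e/h]((R ⋈[c=a] S)) → 2
  σ[e>=2](ρ[e/h]((R ⋈[c=a] S))) → 1
E2 stepwise |·|:
  S → 5
  R → 5
  (S ⋈[a=c] R) → 2
  π[c,h,a,y]((S ⋈[a=c] R)) → 2
  ρ[e/h](π[c,h,a,y]((S ⋈[a=c] R))) → 2
  σ[e>=2](ρ[e/h](π[c,h,a,y]((S ⋈[a=c] R)))) → 1

E1 and E2 produce the same multiset:
c | e | a | y
7 | 8 | 7 | r

yes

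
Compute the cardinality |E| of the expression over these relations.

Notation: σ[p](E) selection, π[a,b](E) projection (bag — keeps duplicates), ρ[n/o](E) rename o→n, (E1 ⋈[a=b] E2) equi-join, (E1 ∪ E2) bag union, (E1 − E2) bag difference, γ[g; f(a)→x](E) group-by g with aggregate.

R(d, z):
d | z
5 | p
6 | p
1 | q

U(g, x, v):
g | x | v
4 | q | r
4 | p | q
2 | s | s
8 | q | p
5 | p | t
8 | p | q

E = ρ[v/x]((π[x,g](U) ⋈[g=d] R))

Stepwise |·|:
  U → 6
  π[x,g](U) → 6
  R → 3
  (π[x,g](U) ⋈[g=d] R) → 1
  ρ[v/x]((π[x,g](U) ⋈[g=d] R)) → 1

|E| = 1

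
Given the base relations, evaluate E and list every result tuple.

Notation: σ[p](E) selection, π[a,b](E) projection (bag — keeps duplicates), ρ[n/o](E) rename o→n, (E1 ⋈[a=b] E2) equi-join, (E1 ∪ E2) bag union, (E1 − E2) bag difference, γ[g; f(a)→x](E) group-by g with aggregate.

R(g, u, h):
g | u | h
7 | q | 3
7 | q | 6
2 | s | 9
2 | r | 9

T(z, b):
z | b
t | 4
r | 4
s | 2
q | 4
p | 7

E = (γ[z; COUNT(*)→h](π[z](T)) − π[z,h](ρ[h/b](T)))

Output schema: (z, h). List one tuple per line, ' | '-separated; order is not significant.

Stepwise |·|:
  T → 5
  π[z](T) → 5
  γ[z; COUNT(*)→h](π[z](T)) → 5
  T → 5
  ρ[h/b](T) → 5
  π[z,h](ρ[h/b](T)) → 5
  (γ[z; COUNT(*)→h](π[z](T)) − π[z,h](ρ[h/b](T))) → 5

== RESULT ==
z | h
p | 1
q | 1
r | 1
s | 1
t | 1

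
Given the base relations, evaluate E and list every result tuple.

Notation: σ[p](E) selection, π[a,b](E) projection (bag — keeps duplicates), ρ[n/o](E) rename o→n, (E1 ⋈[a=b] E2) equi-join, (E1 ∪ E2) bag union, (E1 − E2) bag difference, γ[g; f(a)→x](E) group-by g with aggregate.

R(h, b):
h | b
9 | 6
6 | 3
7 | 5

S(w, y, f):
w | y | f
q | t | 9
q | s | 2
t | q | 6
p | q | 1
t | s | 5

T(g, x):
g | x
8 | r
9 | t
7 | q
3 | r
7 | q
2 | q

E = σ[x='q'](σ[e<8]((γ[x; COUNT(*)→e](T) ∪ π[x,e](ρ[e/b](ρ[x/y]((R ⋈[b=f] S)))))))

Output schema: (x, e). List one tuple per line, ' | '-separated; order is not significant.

Stepwise |·|:
  T → 6
  γ[x; COUNT(*)→e](T) → 3
  R → 3
  S → 5
  (R ⋈[b=f] S) → 2
  ρ[x/y]((R ⋈[b=f] S)) → 2
  ρ[e/b](ρ[x/y]((R ⋈[b=f] S))) → 2
  π[x,e](ρ[e/b](ρ[x/y]((R ⋈[b=f] S)))) → 2
  (γ[x; COUNT(*)→e](T) ∪ π[x,e](ρ[e/b](ρ[x/y]((R ⋈[b=f] S))))) → 5
  σ[e<8]((γ[x; COUNT(*)→e](T) ∪ π[x,e](ρ[e/b](ρ[x/y]((R ⋈[b=f] S)))))) → 5
  σ[x='q'](σ[e<8]((γ[x; COUNT(*)→e](T) ∪ π[x,e](ρ[e/b](ρ[x/y]((R ⋈[b=f] S))))))) → 2

== RESULT ==
x | e
q | 3
q | 6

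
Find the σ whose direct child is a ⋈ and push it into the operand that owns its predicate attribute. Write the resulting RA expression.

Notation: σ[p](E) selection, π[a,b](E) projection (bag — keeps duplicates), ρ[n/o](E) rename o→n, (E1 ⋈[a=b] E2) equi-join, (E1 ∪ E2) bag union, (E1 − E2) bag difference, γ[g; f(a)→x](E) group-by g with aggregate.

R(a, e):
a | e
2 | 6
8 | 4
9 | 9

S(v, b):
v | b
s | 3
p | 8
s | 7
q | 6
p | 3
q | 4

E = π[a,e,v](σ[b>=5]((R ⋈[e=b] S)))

σ filters on b, owned by the right side.
E' = π[a,e,v]((R ⋈[e=b] σ[b>=5](S)))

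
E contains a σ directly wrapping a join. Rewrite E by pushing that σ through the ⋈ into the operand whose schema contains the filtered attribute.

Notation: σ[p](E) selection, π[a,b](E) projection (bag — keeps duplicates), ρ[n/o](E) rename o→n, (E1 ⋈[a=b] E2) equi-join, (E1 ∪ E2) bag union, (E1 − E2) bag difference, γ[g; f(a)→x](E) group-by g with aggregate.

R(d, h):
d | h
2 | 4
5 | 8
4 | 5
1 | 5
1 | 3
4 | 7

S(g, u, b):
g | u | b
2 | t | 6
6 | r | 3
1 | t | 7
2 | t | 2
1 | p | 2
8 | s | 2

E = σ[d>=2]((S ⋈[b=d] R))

σ filters on d, owned by the right side.
E' = (S ⋈[b=d] σ[d>=2](R))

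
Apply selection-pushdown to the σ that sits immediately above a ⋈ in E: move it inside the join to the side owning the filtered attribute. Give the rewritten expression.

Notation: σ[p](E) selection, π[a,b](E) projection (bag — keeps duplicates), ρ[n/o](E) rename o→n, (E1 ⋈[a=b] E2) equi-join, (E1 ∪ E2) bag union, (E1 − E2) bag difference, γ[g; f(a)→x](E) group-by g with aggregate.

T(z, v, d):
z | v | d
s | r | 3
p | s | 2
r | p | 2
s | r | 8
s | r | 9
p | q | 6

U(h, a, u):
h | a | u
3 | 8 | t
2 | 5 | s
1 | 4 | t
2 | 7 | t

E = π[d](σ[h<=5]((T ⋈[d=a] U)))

σ filters on h, owned by the right side.
E' = π[d]((T ⋈[d=a] σ[h<=5](U)))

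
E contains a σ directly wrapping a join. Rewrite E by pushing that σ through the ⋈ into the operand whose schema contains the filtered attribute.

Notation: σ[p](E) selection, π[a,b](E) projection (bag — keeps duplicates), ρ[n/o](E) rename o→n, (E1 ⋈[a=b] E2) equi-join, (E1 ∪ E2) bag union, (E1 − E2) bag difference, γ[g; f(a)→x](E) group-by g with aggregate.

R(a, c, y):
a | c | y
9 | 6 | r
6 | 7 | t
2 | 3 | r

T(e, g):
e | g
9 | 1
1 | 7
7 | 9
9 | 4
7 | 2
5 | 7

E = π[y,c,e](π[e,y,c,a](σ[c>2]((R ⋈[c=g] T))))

σ filters on c, owned by the left side.
E' = π[y,c,e](π[e,y,c,a]((σ[c>2](R) ⋈[c=g] T)))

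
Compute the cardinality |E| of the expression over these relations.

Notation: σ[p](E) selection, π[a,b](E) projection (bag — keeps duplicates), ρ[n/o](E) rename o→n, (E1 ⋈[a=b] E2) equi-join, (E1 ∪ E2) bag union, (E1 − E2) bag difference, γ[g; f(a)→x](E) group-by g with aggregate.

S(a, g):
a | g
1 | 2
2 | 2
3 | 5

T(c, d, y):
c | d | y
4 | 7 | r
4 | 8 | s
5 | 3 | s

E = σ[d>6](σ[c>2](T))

Row counts bottom-up:
  T → 3
  σ[c>2](T) → 3
  σ[d>6](σ[c>2](T)) → 2

|E| = 2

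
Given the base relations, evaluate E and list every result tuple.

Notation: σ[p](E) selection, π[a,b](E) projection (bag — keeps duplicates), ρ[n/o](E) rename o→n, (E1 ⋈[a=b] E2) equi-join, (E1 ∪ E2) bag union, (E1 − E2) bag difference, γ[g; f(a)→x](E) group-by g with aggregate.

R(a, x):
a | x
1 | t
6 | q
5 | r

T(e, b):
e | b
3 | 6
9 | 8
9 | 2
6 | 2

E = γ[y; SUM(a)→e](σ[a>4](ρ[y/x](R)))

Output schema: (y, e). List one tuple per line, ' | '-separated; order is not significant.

Stepwise |·|:
  R → 3
  ρ[y/x](R) → 3
  σ[a>4](ρ[y/x](R)) → 2
  γ[y; SUM(a)→e](σ[a>4](ρ[y/x](R))) → 2

== RESULT ==
y | e
q | 6
r | 5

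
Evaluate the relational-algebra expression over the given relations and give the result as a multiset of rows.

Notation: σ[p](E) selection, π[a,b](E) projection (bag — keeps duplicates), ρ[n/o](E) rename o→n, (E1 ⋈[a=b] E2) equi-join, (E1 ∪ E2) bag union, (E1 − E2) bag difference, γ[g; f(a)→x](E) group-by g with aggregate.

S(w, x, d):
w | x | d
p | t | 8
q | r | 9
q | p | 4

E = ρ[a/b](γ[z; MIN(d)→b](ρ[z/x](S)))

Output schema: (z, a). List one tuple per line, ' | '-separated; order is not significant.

Row counts bottom-up:
  S → 3
  ρ[z/x](S) → 3
  γ[z; MIN(d)→b](ρ[z/x](S)) → 3
  ρ[a/b](γ[z; MIN(d)→b](ρ[z/x](S))) → 3

== RESULT ==
z | a
p | 4
r | 9
t | 8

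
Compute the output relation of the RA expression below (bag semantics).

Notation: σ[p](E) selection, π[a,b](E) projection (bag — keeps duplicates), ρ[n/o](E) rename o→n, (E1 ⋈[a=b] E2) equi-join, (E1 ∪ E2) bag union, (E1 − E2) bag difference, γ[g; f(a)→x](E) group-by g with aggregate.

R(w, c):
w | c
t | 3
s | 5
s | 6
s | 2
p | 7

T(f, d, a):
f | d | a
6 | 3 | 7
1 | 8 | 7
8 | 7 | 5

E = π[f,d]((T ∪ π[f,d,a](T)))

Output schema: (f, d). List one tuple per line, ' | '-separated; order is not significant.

Per-node cardinality:
  T → 3
  T → 3
  π[f,d,a](T) → 3
  (T ∪ π[f,d,a](T)) → 6
  π[f,d]((T ∪ π[f,d,a](T))) → 6

== RESULT ==
f | d
1 | 8
1 | 8
6 | 3
6 | 3
8 | 7
8 | 7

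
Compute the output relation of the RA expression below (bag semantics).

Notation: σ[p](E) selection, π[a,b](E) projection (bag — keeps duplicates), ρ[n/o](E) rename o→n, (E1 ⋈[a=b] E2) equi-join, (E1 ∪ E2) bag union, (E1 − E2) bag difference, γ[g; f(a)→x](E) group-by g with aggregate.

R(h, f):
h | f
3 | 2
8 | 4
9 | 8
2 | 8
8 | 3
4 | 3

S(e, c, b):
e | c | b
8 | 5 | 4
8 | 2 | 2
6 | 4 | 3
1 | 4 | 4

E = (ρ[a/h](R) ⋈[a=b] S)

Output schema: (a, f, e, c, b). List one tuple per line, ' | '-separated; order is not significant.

Row counts bottom-up:
  R → 6
  ρ[a/h](R) → 6
  S → 4
  (ρ[a/h](R) ⋈[a=b] S) → 4

== RESULT ==
a | f | e | c | b
2 | 8 | 8 | 2 | 2
3 | 2 | 6 | 4 | 3
4 | 3 | 1 | 4 | 4
4 | 3 | 8 | 5 | 4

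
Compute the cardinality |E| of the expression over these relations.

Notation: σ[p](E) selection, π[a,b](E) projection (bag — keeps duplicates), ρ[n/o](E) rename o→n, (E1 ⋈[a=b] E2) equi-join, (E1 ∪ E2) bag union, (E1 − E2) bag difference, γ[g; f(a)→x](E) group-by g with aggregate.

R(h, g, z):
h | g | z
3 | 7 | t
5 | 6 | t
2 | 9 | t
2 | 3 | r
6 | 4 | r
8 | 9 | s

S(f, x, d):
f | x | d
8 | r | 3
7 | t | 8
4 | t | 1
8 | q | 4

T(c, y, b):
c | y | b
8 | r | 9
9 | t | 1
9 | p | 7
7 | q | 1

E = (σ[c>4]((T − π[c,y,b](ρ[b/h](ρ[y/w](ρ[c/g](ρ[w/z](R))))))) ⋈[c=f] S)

Stepwise |·|:
  T → 4
  R → 6
  ρ[w/z](R) → 6
  ρ[c/g](ρ[w/z](R)) → 6
  ρ[y/w](ρ[c/g](ρ[w/z](R))) → 6
  ρ[b/h](ρ[y/w](ρ[c/g](ρ[w/z](R)))) → 6
  π[c,y,b](ρ[b/h](ρ[y/w](ρ[c/g](ρ[w/z](R))))) → 6
  (T − π[c,y,b](ρ[b/h](ρ[y/w](ρ[c/g](ρ[w/z](R)))))) → 4
  σ[c>4]((T − π[c,y,b](ρ[b/h](ρ[y/w](ρ[c/g](ρ[w/z](R))))))) → 4
  S → 4
  (σ[c>4]((T − π[c,y,b](ρ[b/h](ρ[y/w](ρ[c/g](ρ[w/z](R))))))) ⋈[c=f] S) → 3

|E| = 3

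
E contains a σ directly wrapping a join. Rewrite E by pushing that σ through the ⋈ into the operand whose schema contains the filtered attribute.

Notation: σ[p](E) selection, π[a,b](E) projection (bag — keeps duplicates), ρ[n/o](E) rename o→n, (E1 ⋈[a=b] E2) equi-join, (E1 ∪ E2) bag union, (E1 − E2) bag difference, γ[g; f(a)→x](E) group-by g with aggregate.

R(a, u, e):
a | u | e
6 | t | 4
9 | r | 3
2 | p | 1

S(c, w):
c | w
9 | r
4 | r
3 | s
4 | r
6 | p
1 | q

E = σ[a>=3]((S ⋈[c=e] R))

σ filters on a, owned by the right side.
E' = (S ⋈[c=e] σ[a>=3](R))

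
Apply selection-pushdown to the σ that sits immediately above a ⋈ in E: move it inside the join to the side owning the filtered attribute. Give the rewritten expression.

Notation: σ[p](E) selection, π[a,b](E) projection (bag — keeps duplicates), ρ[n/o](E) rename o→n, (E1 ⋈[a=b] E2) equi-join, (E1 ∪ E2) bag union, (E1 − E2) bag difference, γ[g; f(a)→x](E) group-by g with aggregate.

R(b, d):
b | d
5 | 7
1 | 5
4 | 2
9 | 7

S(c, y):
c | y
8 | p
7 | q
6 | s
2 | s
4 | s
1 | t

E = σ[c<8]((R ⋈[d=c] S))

σ filters on c, owned by the right side.
E' = (R ⋈[d=c] σ[c<8](S))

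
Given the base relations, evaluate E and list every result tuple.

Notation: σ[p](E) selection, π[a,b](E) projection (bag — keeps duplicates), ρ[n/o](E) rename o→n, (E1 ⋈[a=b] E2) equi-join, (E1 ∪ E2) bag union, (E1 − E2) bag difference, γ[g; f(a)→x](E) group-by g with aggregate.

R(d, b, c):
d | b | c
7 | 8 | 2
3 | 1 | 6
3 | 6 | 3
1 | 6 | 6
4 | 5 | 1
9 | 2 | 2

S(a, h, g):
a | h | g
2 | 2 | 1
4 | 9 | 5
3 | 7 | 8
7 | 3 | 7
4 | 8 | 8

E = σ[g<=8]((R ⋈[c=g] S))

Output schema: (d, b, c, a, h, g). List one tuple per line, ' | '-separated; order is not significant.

Per-node cardinality:
  R → 6
  S → 5
  (R ⋈[c=g] S) → 1
  σ[g<=8]((R ⋈[c=g] S)) → 1

== RESULT ==
d | b | c | a | h | g
4 | 5 | 1 | 2 | 2 | 1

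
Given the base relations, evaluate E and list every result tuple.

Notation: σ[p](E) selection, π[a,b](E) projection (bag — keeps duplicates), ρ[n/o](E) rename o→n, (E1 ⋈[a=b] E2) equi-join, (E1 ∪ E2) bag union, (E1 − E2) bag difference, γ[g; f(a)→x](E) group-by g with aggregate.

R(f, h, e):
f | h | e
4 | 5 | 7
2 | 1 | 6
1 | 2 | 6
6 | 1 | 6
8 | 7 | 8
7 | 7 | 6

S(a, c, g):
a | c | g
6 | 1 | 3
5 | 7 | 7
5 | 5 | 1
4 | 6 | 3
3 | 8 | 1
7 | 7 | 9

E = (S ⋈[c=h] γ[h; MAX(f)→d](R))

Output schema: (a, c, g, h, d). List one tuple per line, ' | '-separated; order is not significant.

Stepwise |·|:
  S → 6
  R → 6
  γ[h; MAX(f)→d](R) → 4
  (S ⋈[c=h] γ[h; MAX(f)→d](R)) → 4

== RESULT ==
a | c | g | h | d
5 | 5 | 1 | 5 | 4
5 | 7 | 7 | 7 | 8
6 | 1 | 3 | 1 | 6
7 | 7 | 9 | 7 | 8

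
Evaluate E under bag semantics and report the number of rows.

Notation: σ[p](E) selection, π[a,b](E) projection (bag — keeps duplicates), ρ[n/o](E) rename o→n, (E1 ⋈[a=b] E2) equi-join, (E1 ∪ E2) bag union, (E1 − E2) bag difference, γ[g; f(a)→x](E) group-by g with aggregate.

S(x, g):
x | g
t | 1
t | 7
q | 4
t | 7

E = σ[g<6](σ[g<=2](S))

Stepwise |·|:
  S → 4
  σ[g<=2](S) → 1
  σ[g<6](σ[g<=2](S)) → 1

|E| = 1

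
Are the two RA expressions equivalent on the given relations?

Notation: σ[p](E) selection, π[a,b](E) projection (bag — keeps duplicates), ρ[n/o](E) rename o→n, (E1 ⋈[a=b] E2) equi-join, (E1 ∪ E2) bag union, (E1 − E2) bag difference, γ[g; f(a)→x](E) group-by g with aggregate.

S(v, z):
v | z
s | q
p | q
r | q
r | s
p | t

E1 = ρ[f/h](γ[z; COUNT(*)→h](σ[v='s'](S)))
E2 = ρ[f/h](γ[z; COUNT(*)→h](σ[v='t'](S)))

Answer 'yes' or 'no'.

E1 per-node cardinality:
  S → 5
  σ[v='s'](S) → 1
  γ[z; COUNT(*)→h](σ[v='s'](S)) → 1
  ρ[f/h](γ[z; COUNT(*)→h](σ[v='s'](S))) → 1
E2 per-node cardinality:
  S → 5
  σ[v='t'](S) → 0
  γ[z; COUNT(*)→h](σ[v='t'](S)) → 0
  ρ[f/h](γ[z; COUNT(*)→h](σ[v='t'](S))) → 0

E1 result:
z | f
q | 1
E2 result:
z | f
(0 rows)
Witness: ('q', 1) appears 1× in E1 but 0× in E2.

no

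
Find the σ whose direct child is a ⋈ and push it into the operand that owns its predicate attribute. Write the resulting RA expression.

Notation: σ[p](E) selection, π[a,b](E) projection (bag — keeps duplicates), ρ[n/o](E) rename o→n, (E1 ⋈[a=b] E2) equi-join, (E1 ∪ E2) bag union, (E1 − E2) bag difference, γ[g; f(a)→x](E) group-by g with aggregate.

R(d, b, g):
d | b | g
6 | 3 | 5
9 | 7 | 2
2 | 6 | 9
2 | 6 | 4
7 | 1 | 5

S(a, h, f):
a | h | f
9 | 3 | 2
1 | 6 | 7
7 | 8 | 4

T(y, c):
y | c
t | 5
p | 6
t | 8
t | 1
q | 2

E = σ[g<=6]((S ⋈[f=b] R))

σ filters on g, owned by the right side.
E' = (S ⋈[f=b] σ[g<=6](R))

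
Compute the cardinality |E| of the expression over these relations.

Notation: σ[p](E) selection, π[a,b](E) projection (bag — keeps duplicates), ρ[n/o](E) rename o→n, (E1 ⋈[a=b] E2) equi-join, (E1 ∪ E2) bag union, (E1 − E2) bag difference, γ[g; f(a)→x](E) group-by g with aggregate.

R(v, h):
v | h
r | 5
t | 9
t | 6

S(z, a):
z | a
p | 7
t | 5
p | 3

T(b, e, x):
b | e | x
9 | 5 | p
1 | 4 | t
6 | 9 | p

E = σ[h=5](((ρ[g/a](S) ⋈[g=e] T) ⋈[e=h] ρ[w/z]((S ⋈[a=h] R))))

Subexpression sizes:
  S → 3
  ρ[g/a](S) → 3
  T → 3
  (ρ[g/a](S) ⋈[g=e] T) → 1
  S → 3
  R → 3
  (S ⋈[a=h] R) → 1
  ρ[w/z]((S ⋈[a=h] R)) → 1
  ((ρ[g/a](S) ⋈[g=e] T) ⋈[e=h] ρ[w/z]((S ⋈[a=h] R))) → 1
  σ[h=5](((ρ[g/a](S) ⋈[g=e] T) ⋈[e=h] ρ[w/z]((S ⋈[a=h] R)))) → 1

|E| = 1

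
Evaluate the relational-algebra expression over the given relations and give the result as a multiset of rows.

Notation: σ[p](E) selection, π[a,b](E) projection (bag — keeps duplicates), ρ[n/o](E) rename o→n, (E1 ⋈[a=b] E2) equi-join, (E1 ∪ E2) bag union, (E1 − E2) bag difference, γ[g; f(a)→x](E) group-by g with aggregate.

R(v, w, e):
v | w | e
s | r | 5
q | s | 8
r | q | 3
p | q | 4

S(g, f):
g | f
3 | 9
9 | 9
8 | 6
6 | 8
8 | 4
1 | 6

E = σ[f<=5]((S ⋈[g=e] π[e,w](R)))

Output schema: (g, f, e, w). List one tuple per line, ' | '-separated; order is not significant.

Subexpression sizes:
  S → 6
  R → 4
  π[e,w](R) → 4
  (S ⋈[g=e] π[e,w](R)) → 3
  σ[f<=5]((S ⋈[g=e] π[e,w](R))) → 1

== RESULT ==
g | f | e | w
8 | 4 | 8 | s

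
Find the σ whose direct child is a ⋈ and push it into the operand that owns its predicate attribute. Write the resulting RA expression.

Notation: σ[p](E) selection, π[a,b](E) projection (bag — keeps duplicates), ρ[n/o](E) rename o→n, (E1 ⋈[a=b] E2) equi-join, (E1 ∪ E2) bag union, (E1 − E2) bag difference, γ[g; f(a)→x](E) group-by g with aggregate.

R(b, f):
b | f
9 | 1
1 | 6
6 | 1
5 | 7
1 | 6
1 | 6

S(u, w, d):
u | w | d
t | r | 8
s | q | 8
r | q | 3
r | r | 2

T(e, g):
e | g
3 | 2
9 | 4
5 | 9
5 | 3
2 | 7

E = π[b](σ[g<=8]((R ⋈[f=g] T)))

σ filters on g, owned by the right side.
E' = π[b]((R ⋈[f=g] σ[g<=8](T)))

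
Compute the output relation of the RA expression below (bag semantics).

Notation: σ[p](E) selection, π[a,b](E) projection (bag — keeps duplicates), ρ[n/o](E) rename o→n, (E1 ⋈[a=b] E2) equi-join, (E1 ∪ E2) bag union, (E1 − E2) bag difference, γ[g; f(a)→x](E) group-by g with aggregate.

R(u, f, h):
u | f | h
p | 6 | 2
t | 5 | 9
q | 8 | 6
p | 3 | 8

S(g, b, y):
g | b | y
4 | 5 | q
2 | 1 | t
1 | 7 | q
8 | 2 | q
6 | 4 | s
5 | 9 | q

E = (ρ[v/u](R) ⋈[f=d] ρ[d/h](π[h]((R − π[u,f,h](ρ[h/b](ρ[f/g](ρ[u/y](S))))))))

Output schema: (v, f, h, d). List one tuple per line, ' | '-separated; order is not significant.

Stepwise |·|:
  R → 4
  ρ[v/u](R) → 4
  R → 4
  S → 6
  ρ[u/y](S) → 6
  ρ[f/g](ρ[u/y](S)) → 6
  ρ[h/b](ρ[f/g](ρ[u/y](S))) → 6
  π[u,f,h](ρ[h/b](ρ[f/g](ρ[u/y](S)))) → 6
  (R − π[u,f,h](ρ[h/b](ρ[f/g](ρ[u/y](S))))) → 4
  π[h]((R − π[u,f,h](ρ[h/b](ρ[f/g](ρ[u/y](S)))))) → 4
  ρ[d/h](π[h]((R − π[u,f,h](ρ[h/b](ρ[f/g](ρ[u/y](S))))))) → 4
  (ρ[v/u](R) ⋈[f=d] ρ[d/h](π[h]((R − π[u,f,h](ρ[h/b](ρ[f/g](ρ[u/y](S)))))))) → 2

== RESULT ==
v | f | h | d
p | 6 | 2 | 6
q | 8 | 6 | 8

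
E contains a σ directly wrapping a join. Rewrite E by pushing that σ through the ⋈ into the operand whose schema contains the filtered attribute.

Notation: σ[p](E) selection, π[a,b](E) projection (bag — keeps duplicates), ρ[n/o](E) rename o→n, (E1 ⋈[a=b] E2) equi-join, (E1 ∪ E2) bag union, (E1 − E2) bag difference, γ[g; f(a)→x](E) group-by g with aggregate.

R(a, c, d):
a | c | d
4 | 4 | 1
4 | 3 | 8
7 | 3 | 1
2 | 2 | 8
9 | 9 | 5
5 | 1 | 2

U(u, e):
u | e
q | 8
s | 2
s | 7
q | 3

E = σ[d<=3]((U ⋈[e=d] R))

σ filters on d, owned by the right side.
E' = (U ⋈[e=d] σ[d<=3](R))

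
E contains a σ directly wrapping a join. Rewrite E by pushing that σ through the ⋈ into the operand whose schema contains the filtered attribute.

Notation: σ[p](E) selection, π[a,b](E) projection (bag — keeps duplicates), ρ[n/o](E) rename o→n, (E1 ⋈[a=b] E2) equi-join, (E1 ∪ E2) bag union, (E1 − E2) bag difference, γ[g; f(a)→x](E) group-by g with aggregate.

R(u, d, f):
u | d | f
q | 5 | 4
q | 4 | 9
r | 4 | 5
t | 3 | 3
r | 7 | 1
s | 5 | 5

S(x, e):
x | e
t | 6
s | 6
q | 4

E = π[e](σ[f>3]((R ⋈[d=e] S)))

σ filters on f, owned by the left side.
E' = π[e]((σ[f>3](R) ⋈[d=e] S))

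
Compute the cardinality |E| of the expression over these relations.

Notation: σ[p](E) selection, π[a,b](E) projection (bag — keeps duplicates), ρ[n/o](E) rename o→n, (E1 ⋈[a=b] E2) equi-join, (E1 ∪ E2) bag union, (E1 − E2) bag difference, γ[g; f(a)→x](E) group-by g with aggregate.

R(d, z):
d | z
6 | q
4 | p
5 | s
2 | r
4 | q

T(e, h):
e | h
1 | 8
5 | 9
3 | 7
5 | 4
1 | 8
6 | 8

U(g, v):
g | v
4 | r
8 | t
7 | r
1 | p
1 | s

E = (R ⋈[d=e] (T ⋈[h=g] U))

Per-node cardinality:
  R → 5
  T → 6
  U → 5
  (T ⋈[h=g] U) → 5
  (R ⋈[d=e] (T ⋈[h=g] U)) → 2

|E| = 2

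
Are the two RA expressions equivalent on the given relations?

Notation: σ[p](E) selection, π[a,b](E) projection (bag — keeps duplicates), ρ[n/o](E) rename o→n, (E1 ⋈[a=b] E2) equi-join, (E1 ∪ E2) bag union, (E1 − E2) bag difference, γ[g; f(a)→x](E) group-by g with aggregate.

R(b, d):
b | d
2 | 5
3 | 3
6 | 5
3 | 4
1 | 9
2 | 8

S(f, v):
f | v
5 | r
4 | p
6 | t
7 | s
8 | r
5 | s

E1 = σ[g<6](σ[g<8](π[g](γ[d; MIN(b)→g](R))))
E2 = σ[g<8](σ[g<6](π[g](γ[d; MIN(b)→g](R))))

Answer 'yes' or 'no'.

E1 stepwise |·|:
  R → 6
  γ[d; MIN(b)→g](R) → 5
  π[g](γ[d; MIN(b)→g](R)) → 5
  σ[g<8](π[g](γ[d; MIN(b)→g](R))) → 5
  σ[g<6](σ[g<8](π[g](γ[d; MIN(b)→g](R)))) → 5
E2 stepwise |·|:
  R → 6
  γ[d; MIN(b)→g](R) → 5
  π[g](γ[d; MIN(b)→g](R)) → 5
  σ[g<6](π[g](γ[d; MIN(b)→g](R))) → 5
  σ[g<8](σ[g<6](π[g](γ[d; MIN(b)→g](R)))) → 5

E1 and E2 produce the same multiset:
g
1
2
2
3
3

yes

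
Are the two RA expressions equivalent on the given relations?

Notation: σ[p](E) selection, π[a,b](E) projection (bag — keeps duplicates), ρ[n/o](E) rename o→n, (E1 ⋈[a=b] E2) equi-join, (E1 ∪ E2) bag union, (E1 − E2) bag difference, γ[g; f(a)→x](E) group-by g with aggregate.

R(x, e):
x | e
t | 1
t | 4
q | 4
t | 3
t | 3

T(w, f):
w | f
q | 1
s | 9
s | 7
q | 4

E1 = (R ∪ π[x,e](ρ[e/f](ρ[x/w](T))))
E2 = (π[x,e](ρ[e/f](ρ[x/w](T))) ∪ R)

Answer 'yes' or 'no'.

E1 row counts bottom-up:
  R → 5
  T → 4
  ρ[x/w](T) → 4
  ρ[e/f](ρ[x/w](T)) → 4
  π[x,e](ρ[e/f](ρ[x/w](T))) → 4
  (R ∪ π[x,e](ρ[e/f](ρ[x/w](T)))) → 9
E2 row counts bottom-up:
  T → 4
  ρ[x/w](T) → 4
  ρ[e/f](ρ[x/w](T)) → 4
  π[x,e](ρ[e/f](ρ[x/w](T))) → 4
  R → 5
  (π[x,e](ρ[e/f](ρ[x/w](T))) ∪ R) → 9

E1 and E2 produce the same multiset:
x | e
q | 1
q | 4
q | 4
s | 7
s | 9
t | 1
t | 3
t | 3
t | 4

yes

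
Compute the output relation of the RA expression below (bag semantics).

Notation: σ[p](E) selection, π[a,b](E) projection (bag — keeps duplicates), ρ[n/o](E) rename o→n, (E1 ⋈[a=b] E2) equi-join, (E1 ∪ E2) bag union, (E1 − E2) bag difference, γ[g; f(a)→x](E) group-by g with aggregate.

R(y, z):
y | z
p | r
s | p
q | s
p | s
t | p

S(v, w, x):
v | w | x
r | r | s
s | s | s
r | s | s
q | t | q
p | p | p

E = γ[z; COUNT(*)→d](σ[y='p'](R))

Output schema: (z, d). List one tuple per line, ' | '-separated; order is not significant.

Stepwise |·|:
  R → 5
  σ[y='p'](R) → 2
  γ[z; COUNT(*)→d](σ[y='p'](R)) → 2

== RESULT ==
z | d
r | 1
s | 1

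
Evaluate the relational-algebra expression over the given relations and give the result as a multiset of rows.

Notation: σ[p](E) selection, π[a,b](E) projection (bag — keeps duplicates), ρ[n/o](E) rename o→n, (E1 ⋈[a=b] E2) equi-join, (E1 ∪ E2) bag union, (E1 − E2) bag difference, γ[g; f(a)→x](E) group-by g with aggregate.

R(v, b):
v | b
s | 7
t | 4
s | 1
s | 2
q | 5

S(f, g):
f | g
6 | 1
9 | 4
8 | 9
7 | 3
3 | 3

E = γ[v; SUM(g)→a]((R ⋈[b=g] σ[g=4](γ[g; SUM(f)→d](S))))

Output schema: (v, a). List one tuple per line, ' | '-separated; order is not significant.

Per-node cardinality:
  R → 5
  S → 5
  γ[g; SUM(f)→d](S) → 4
  σ[g=4](γ[g; SUM(f)→d](S)) → 1
  (R ⋈[b=g] σ[g=4](γ[g; SUM(f)→d](S))) → 1
  γ[v; SUM(g)→a]((R ⋈[b=g] σ[g=4](γ[g; SUM(f)→d](S)))) → 1

== RESULT ==
v | a
t | 4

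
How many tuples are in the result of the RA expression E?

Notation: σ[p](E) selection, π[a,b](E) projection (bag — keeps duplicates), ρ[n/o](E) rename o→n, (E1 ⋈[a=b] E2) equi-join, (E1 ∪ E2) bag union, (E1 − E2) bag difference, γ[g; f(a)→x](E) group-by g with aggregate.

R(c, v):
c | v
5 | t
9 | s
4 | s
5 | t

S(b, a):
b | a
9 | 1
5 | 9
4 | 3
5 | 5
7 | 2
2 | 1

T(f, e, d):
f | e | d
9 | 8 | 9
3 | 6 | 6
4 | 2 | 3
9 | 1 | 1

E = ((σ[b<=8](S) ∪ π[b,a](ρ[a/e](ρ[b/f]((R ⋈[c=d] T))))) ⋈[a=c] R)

Stepwise |·|:
  S → 6
  σ[b<=8](S) → 5
  R → 4
  T → 4
  (R ⋈[c=d] T) → 1
  ρ[b/f]((R ⋈[c=d] T)) → 1
  ρ[a/e](ρ[b/f]((R ⋈[c=d] T))) → 1
  π[b,a](ρ[a/e](ρ[b/f]((R ⋈[c=d] T)))) → 1
  (σ[b<=8](S) ∪ π[b,a](ρ[a/e](ρ[b/f]((R ⋈[c=d] T))))) → 6
  R → 4
  ((σ[b<=8](S) ∪ π[b,a](ρ[a/e](ρ[b/f]((R ⋈[c=d] T))))) ⋈[a=c] R) → 3

|E| = 3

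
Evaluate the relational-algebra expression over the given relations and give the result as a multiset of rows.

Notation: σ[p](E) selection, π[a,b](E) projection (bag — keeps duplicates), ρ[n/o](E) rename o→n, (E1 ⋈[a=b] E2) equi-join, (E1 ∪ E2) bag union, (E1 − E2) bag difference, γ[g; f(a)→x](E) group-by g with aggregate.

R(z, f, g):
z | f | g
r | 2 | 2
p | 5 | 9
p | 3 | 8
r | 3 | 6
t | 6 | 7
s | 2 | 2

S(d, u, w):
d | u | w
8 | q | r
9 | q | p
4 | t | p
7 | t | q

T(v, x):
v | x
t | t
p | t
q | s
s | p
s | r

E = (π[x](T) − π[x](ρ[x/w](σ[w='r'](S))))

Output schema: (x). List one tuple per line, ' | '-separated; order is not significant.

Per-node cardinality:
  T → 5
  π[x](T) → 5
  S → 4
  σ[w='r'](S) → 1
  ρ[x/w](σ[w='r'](S)) → 1
  π[x](ρ[x/w](σ[w='r'](S))) → 1
  (π[x](T) − π[x](ρ[x/w](σ[w='r'](S)))) → 4

== RESULT ==
x
p
s
t
t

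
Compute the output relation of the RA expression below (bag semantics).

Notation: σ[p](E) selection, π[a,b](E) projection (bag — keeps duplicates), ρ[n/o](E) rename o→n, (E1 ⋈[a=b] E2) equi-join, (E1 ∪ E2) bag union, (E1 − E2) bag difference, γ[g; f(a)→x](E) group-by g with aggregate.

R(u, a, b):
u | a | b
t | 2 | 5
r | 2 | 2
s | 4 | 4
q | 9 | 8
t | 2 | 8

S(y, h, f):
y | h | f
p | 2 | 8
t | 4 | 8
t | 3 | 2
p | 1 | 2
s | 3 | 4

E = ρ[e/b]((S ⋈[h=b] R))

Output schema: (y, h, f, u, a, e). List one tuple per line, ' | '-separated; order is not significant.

Per-node cardinality:
  S → 5
  R → 5
  (S ⋈[h=b] R) → 2
  ρ[e/b]((S ⋈[h=b] R)) → 2

== RESULT ==
y | h | f | u | a | e
p | 2 | 8 | r | 2 | 2
t | 4 | 8 | s | 4 | 4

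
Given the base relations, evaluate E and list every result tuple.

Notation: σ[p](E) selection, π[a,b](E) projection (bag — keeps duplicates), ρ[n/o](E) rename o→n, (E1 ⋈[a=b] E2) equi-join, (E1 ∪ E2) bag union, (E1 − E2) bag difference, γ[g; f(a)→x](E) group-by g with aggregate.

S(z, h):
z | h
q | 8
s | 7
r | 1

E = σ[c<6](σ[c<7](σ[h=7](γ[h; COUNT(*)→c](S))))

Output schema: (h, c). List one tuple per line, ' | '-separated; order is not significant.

Row counts bottom-up:
  S → 3
  γ[h; COUNT(*)→c](S) → 3
  σ[h=7](γ[h; COUNT(*)→c](S)) → 1
  σ[c<7](σ[h=7](γ[h; COUNT(*)→c](S))) → 1
  σ[c<6](σ[c<7](σ[h=7](γ[h; COUNT(*)→c](S)))) → 1

== RESULT ==
h | c
7 | 1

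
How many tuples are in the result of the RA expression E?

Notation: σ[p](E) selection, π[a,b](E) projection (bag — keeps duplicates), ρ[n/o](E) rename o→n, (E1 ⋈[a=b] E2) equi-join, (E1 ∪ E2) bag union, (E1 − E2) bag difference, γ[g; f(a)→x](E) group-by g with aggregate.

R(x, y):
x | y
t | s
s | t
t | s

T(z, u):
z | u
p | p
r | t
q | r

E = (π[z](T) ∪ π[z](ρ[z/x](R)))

Per-node cardinality:
  T → 3
  π[z](T) → 3
  R → 3
  ρ[z/x](R) → 3
  π[z](ρ[z/x](R)) → 3
  (π[z](T) ∪ π[z](ρ[z/x](R))) → 6

|E| = 6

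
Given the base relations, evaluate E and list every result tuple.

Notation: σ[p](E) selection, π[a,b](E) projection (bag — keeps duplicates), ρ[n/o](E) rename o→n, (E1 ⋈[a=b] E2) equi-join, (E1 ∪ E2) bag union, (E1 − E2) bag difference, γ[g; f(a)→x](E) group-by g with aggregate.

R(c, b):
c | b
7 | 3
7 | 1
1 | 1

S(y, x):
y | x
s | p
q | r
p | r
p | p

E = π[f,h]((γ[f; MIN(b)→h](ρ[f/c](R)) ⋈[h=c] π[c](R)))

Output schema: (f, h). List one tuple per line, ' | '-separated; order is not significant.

Per-node cardinality:
  R → 3
  ρ[f/c](R) → 3
  γ[f; MIN(b)→h](ρ[f/c](R)) → 2
  R → 3
  π[c](R) → 3
  (γ[f; MIN(b)→h](ρ[f/c](R)) ⋈[h=c] π[c](R)) → 2
  π[f,h]((γ[f; MIN(b)→h](ρ[f/c](R)) ⋈[h=c] π[c](R))) → 2

== RESULT ==
f | h
1 | 1
7 | 1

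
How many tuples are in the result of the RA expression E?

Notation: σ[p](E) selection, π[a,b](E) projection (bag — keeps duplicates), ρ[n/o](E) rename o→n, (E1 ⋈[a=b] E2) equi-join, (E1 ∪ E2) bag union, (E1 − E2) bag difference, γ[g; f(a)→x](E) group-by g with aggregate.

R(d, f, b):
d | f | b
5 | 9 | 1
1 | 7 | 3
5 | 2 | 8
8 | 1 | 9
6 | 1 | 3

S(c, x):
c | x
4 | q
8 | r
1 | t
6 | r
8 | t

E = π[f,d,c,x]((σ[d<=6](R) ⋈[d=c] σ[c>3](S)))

Row counts bottom-up:
  R → 5
  σ[d<=6](R) → 4
  S → 5
  σ[c>3](S) → 4
  (σ[d<=6](R) ⋈[d=c] σ[c>3](S)) → 1
  π[f,d,c,x]((σ[d<=6](R) ⋈[d=c] σ[c>3](S))) → 1

|E| = 1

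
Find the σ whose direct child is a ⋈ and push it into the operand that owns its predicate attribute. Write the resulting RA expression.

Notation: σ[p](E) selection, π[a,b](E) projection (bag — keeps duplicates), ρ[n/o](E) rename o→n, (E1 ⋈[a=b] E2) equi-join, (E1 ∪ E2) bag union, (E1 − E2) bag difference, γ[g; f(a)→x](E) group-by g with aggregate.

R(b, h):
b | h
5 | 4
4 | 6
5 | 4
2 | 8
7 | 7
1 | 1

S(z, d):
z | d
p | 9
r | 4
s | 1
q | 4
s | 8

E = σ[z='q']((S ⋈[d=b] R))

σ filters on z, owned by the left side.
E' = (σ[z='q'](S) ⋈[d=b] R)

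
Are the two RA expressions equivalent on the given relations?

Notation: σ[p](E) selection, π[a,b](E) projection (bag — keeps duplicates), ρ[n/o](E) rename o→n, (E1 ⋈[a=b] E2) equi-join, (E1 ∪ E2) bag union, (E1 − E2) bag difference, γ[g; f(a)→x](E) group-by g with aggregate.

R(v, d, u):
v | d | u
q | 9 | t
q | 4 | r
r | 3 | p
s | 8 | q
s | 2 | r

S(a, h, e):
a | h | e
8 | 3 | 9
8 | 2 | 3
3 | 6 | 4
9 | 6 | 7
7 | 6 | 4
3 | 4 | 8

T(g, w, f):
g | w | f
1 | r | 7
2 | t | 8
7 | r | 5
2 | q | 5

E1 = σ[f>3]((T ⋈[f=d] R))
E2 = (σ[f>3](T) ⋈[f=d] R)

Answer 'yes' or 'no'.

E1 subexpression sizes:
  T → 4
  R → 5
  (T ⋈[f=d] R) → 1
  σ[f>3]((T ⋈[f=d] R)) → 1
E2 subexpression sizes:
  T → 4
  σ[f>3](T) → 4
  R → 5
  (σ[f>3](T) ⋈[f=d] R) → 1

E1 and E2 produce the same multiset:
g | w | f | v | d | u
2 | t | 8 | s | 8 | q

yes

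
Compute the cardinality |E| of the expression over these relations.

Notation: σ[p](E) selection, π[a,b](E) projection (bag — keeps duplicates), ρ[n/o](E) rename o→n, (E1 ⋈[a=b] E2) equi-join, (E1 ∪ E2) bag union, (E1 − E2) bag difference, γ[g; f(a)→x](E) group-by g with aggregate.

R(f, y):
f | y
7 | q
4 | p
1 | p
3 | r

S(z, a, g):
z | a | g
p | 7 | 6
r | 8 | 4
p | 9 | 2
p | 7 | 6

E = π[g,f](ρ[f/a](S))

Row counts bottom-up:
  S → 4
  ρ[f/a](S) → 4
  π[g,f](ρ[f/a](S)) → 4

|E| = 4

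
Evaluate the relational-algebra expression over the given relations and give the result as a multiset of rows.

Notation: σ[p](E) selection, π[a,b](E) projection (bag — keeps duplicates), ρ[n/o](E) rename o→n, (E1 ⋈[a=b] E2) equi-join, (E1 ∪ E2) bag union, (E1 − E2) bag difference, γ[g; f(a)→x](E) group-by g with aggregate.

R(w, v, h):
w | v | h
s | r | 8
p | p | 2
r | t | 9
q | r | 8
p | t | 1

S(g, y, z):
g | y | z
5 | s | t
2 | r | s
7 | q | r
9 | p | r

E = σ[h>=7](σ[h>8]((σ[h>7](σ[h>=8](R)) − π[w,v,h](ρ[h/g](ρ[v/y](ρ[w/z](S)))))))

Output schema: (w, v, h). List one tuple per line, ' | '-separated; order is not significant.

Subexpression sizes:
  R → 5
  σ[h>=8](R) → 3
  σ[h>7](σ[h>=8](R)) → 3
  S → 4
  ρ[w/z](S) → 4
  ρ[v/y](ρ[w/z](S)) → 4
  ρ[h/g](ρ[v/y](ρ[w/z](S))) → 4
  π[w,v,h](ρ[h/g](ρ[v/y](ρ[w/z](S)))) → 4
  (σ[h>7](σ[h>=8](R)) − π[w,v,h](ρ[h/g](ρ[v/y](ρ[w/z](S))))) → 3
  σ[h>8]((σ[h>7](σ[h>=8](R)) − π[w,v,h](ρ[h/g](ρ[v/y](ρ[w/z](S)))))) → 1
  σ[h>=7](σ[h>8]((σ[h>7](σ[h>=8](R)) − π[w,v,h](ρ[h/g](ρ[v/y](ρ[w/z](S))))))) → 1

== RESULT ==
w | v | h
r | t | 9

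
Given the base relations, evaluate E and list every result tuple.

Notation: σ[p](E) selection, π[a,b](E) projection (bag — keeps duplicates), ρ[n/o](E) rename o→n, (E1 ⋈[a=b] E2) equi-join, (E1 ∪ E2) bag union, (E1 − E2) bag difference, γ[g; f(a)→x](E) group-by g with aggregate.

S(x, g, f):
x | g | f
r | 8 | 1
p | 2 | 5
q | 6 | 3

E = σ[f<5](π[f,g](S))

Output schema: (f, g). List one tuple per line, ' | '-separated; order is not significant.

Row counts bottom-up:
  S → 3
  π[f,g](S) → 3
  σ[f<5](π[f,g](S)) → 2

== RESULT ==
f | g
1 | 8
3 | 6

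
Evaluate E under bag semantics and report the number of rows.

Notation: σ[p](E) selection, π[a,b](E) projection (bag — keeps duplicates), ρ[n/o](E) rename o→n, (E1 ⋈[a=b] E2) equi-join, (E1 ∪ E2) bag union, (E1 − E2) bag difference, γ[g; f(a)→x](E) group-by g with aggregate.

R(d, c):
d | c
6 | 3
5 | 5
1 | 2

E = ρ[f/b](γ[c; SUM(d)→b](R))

Per-node cardinality:
  R → 3
  γ[c; SUM(d)→b](R) → 3
  ρ[f/b](γ[c; SUM(d)→b](R)) → 3

|E| = 3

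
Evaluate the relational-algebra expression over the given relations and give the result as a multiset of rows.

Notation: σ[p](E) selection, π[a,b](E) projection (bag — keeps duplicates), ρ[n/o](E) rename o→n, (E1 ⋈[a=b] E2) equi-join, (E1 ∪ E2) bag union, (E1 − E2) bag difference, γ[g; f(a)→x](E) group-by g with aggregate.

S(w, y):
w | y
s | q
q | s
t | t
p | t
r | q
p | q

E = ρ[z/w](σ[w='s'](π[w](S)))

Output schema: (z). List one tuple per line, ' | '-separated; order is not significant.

Subexpression sizes:
  S → 6
  π[w](S) → 6
  σ[w='s'](π[w](S)) → 1
  ρ[z/w](σ[w='s'](π[w](S))) → 1

== RESULT ==
z
s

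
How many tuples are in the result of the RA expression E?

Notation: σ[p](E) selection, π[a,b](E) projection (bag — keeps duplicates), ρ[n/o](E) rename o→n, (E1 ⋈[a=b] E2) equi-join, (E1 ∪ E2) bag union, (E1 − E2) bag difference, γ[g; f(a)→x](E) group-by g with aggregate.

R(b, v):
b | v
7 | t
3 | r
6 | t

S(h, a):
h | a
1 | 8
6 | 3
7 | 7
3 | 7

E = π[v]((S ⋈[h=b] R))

Per-node cardinality:
  S → 4
  R → 3
  (S ⋈[h=b] R) → 3
  π[v]((S ⋈[h=b] R)) → 3

|E| = 3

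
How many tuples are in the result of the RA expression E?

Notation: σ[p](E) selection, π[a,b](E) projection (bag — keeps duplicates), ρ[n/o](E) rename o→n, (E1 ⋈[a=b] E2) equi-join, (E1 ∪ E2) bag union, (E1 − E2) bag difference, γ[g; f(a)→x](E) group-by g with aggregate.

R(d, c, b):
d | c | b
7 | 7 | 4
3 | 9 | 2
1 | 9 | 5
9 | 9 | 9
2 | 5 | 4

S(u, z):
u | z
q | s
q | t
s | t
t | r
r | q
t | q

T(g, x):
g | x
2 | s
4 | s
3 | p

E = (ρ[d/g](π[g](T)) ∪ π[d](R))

Row counts bottom-up:
  T → 3
  π[g](T) → 3
  ρ[d/g](π[g](T)) → 3
  R → 5
  π[d](R) → 5
  (ρ[d/g](π[g](T)) ∪ π[d](R)) → 8

|E| = 8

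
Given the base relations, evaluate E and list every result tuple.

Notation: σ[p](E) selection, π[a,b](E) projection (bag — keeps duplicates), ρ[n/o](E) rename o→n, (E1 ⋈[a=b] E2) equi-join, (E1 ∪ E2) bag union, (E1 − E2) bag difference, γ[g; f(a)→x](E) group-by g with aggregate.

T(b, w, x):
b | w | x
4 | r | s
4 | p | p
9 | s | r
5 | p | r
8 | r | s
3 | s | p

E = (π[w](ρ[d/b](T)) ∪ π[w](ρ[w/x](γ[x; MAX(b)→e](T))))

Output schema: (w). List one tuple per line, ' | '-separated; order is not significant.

Per-node cardinality:
  T → 6
  ρ[d/b](T) → 6
  π[w](ρ[d/b](T)) → 6
  T → 6
  γ[x; MAX(b)→e](T) → 3
  ρ[w/x](γ[x; MAX(b)→e](T)) → 3
  π[w](ρ[w/x](γ[x; MAX(b)→e](T))) → 3
  (π[w](ρ[d/b](T)) ∪ π[w](ρ[w/x](γ[x; MAX(b)→e](T)))) → 9

== RESULT ==
w
p
p
p
r
r
r
s
s
s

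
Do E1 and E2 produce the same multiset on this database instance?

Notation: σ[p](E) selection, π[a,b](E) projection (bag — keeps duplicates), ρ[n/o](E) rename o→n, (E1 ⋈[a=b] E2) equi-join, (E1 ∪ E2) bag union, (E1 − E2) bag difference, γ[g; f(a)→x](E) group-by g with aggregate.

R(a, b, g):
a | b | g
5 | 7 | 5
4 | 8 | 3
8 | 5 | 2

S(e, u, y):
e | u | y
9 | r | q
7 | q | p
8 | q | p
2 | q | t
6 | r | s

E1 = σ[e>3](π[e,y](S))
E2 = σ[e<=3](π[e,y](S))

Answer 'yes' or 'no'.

E1 stepwise |·|:
  S → 5
  π[e,y](S) → 5
  σ[e>3](π[e,y](S)) → 4
E2 stepwise |·|:
  S → 5
  π[e,y](S) → 5
  σ[e<=3](π[e,y](S)) → 1

E1 result:
e | y
6 | s
7 | p
8 | p
9 | q
E2 result:
e | y
2 | t
Witness: (2, 't') appears 0× in E1 but 1× in E2.

no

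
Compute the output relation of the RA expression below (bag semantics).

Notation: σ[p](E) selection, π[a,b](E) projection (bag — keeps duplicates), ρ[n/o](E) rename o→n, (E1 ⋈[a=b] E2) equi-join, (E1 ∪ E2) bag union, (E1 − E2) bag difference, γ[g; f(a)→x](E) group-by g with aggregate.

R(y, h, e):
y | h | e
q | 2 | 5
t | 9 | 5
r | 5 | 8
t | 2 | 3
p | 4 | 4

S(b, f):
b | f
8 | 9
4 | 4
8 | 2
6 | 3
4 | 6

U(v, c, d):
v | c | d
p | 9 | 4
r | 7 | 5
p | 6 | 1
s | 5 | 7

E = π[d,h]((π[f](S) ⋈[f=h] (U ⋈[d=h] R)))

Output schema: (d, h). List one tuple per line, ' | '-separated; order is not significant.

Row counts bottom-up:
  S → 5
  π[f](S) → 5
  U → 4
  R → 5
  (U ⋈[d=h] R) → 2
  (π[f](S) ⋈[f=h] (U ⋈[d=h] R)) → 1
  π[d,h]((π[f](S) ⋈[f=h] (U ⋈[d=h] R))) → 1

== RESULT ==
d | h
4 | 4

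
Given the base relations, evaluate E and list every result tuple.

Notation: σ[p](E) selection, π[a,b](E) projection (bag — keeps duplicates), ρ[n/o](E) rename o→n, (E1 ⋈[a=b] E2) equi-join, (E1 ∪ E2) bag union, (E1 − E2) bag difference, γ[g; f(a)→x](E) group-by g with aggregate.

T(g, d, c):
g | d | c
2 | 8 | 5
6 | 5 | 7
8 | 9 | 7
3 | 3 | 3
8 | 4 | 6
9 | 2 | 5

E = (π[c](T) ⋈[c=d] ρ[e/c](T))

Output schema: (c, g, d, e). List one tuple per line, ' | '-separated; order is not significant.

Per-node cardinality:
  T → 6
  π[c](T) → 6
  T → 6
  ρ[e/c](T) → 6
  (π[c](T) ⋈[c=d] ρ[e/c](T)) → 3

== RESULT ==
c | g | d | e
3 | 3 | 3 | 3
5 | 6 | 5 | 7
5 | 6 | 5 | 7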